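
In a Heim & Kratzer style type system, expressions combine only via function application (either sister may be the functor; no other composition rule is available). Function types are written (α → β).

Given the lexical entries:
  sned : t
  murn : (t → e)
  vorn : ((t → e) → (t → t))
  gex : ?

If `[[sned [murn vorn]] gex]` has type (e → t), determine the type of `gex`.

[[sned [murn vorn]] gex] is required to be (e → t). [sned [murn vorn]] : t cannot yield (e → t) as functor, so gex : (t → (e → t)).

(t → (e → t))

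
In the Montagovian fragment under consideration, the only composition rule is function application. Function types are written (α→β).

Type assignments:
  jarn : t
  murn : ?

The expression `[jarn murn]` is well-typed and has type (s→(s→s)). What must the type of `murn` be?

(t→(s→(s→s)))

[jarn murn] must have type (s→(s→s)). The sister jarn has type t; that is not a function onto (s→(s→s)), so murn must be the functor, of type (t→(s→(s→s))).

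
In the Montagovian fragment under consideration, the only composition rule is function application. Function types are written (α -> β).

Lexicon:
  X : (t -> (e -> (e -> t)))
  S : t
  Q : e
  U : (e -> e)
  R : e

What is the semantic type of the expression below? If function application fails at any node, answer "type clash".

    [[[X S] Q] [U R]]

At [X S], X : (t -> (e -> (e -> t))) takes S : t, giving (e -> (e -> t)).
At [[X S] Q], [X S] : (e -> (e -> t)) takes Q : e, giving (e -> t).
At [U R], U : (e -> e) takes R : e, giving e.
At [[[X S] Q] [U R]], [[X S] Q] : (e -> t) takes [U R] : e, giving t.

t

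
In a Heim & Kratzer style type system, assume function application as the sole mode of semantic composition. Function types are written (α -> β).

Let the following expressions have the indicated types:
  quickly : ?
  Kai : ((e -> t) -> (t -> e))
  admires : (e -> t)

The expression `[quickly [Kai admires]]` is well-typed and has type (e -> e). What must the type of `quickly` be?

[quickly [Kai admires]] must have type (e -> e). The sister [Kai admires] has type (t -> e); that is not a function onto (e -> e), so quickly must be the functor, of type ((t -> e) -> (e -> e)).

((t -> e) -> (e -> e))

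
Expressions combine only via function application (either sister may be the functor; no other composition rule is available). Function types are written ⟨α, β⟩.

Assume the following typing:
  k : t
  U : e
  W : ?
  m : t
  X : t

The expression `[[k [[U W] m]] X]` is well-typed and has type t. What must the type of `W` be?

⟨e, ⟨t, ⟨t, ⟨t, t⟩⟩⟩⟩

[[k [[U W] m]] X] must have type t. The sister X has type t; that is not a function onto t, so [k [[U W] m]] must be the functor, of type ⟨t, t⟩.
[k [[U W] m]] must have type ⟨t, t⟩. The sister k has type t; that is not a function onto ⟨t, t⟩, so [[U W] m] must be the functor, of type ⟨t, ⟨t, t⟩⟩.
[[U W] m] must have type ⟨t, ⟨t, t⟩⟩. The sister m has type t; that is not a function onto ⟨t, ⟨t, t⟩⟩, so [U W] must be the functor, of type ⟨t, ⟨t, ⟨t, t⟩⟩⟩.
[U W] must have type ⟨t, ⟨t, ⟨t, t⟩⟩⟩. The sister U has type e; that is not a function onto ⟨t, ⟨t, ⟨t, t⟩⟩⟩, so W must be the functor, of type ⟨e, ⟨t, ⟨t, ⟨t, t⟩⟩⟩⟩.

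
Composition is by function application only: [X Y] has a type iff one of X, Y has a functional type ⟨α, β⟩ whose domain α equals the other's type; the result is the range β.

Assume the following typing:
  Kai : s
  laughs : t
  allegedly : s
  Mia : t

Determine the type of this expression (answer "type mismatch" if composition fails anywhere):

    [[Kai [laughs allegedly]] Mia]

[laughs allegedly]: t with s — neither is a function whose domain matches the other; composition fails here.

type mismatch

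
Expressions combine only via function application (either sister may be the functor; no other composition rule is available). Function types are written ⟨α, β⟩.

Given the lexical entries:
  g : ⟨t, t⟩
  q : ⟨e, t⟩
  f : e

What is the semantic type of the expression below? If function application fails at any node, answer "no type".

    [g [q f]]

t

[q f]: functor q : ⟨e, t⟩, argument f : e; result t.
[g [q f]]: functor g : ⟨t, t⟩, argument [q f] : t; result t.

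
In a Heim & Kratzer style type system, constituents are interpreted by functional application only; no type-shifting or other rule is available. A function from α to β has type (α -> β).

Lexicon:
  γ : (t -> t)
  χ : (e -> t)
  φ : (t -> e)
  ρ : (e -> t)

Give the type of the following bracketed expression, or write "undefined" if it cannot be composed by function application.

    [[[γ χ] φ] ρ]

undefined

[γ χ]: (t -> t) and (e -> t) cannot combine by function application — type clash.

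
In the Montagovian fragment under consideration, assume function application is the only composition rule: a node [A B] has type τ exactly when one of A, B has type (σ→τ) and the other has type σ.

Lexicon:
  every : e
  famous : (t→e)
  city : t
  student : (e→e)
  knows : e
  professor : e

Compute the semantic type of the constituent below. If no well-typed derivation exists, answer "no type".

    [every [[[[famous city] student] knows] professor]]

[famous city]: (t→e) applied to t yields e.
[[famous city] student]: (e→e) applied to e yields e.
At [[[famous city] student] knows]: neither e nor e can take the other as argument; the node is ill-typed.

no type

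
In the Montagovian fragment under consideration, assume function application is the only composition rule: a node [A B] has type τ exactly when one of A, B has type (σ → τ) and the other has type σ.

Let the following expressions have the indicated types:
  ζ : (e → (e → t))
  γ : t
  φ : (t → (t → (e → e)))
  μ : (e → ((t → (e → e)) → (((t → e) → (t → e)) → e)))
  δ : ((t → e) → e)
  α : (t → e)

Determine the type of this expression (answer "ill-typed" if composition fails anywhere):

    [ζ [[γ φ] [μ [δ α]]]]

ill-typed

At [γ φ], φ : (t → (t → (e → e))) takes γ : t, giving (t → (e → e)).
At [δ α], δ : ((t → e) → e) takes α : (t → e), giving e.
At [μ [δ α]], μ : (e → ((t → (e → e)) → (((t → e) → (t → e)) → e))) takes [δ α] : e, giving ((t → (e → e)) → (((t → e) → (t → e)) → e)).
At [[γ φ] [μ [δ α]]], [μ [δ α]] : ((t → (e → e)) → (((t → e) → (t → e)) → e)) takes [γ φ] : (t → (e → e)), giving (((t → e) → (t → e)) → e).
At [ζ [[γ φ] [μ [δ α]]]]: neither (e → (e → t)) nor (((t → e) → (t → e)) → e) can take the other as argument; the node is ill-typed.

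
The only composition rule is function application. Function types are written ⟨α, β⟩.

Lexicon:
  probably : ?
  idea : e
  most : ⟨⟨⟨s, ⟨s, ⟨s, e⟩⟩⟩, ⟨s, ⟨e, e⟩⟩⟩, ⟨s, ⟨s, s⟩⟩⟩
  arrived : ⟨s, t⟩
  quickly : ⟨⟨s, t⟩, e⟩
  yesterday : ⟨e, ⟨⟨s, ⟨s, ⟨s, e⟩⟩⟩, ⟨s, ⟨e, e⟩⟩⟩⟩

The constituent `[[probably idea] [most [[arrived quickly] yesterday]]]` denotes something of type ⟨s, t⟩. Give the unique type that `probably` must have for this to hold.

At [[probably idea] [most [[arrived quickly] yesterday]]] (required: ⟨s, t⟩): [most [[arrived quickly] yesterday]] is ⟨s, ⟨s, s⟩⟩, which is not a function with range ⟨s, t⟩; hence [probably idea] is the functor — type ⟨⟨s, ⟨s, s⟩⟩, ⟨s, t⟩⟩.
At [probably idea] (required: ⟨⟨s, ⟨s, s⟩⟩, ⟨s, t⟩⟩): idea is e, which is not a function with range ⟨⟨s, ⟨s, s⟩⟩, ⟨s, t⟩⟩; hence probably is the functor — type ⟨e, ⟨⟨s, ⟨s, s⟩⟩, ⟨s, t⟩⟩⟩.

⟨e, ⟨⟨s, ⟨s, s⟩⟩, ⟨s, t⟩⟩⟩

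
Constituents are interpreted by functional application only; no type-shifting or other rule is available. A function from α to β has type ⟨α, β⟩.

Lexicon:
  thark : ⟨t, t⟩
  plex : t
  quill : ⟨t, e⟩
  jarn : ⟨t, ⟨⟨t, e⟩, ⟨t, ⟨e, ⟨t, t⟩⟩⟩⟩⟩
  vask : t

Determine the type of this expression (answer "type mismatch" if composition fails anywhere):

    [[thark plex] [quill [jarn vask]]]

⟨e, ⟨t, t⟩⟩

[thark plex]: functor thark : ⟨t, t⟩, argument plex : t; result t.
[jarn vask]: functor jarn : ⟨t, ⟨⟨t, e⟩, ⟨t, ⟨e, ⟨t, t⟩⟩⟩⟩⟩, argument vask : t; result ⟨⟨t, e⟩, ⟨t, ⟨e, ⟨t, t⟩⟩⟩⟩.
[quill [jarn vask]]: functor [jarn vask] : ⟨⟨t, e⟩, ⟨t, ⟨e, ⟨t, t⟩⟩⟩⟩, argument quill : ⟨t, e⟩; result ⟨t, ⟨e, ⟨t, t⟩⟩⟩.
[[thark plex] [quill [jarn vask]]]: functor [quill [jarn vask]] : ⟨t, ⟨e, ⟨t, t⟩⟩⟩, argument [thark plex] : t; result ⟨e, ⟨t, t⟩⟩.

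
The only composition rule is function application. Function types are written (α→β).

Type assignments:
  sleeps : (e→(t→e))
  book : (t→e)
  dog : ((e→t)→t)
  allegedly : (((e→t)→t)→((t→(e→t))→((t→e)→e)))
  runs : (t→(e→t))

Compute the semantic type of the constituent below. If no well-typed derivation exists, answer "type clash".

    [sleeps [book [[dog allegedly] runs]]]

(t→e)

[dog allegedly]: functor allegedly : (((e→t)→t)→((t→(e→t))→((t→e)→e))), argument dog : ((e→t)→t); result ((t→(e→t))→((t→e)→e)).
[[dog allegedly] runs]: functor [dog allegedly] : ((t→(e→t))→((t→e)→e)), argument runs : (t→(e→t)); result ((t→e)→e).
[book [[dog allegedly] runs]]: functor [[dog allegedly] runs] : ((t→e)→e), argument book : (t→e); result e.
[sleeps [book [[dog allegedly] runs]]]: functor sleeps : (e→(t→e)), argument [book [[dog allegedly] runs]] : e; result (t→e).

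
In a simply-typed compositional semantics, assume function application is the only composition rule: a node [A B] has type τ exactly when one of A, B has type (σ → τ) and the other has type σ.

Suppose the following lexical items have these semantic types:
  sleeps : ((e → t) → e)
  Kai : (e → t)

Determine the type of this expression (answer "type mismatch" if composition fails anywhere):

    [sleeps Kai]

[sleeps Kai] — sleeps of type ((e → t) → e) combines with Kai of type (e → t): type e.

e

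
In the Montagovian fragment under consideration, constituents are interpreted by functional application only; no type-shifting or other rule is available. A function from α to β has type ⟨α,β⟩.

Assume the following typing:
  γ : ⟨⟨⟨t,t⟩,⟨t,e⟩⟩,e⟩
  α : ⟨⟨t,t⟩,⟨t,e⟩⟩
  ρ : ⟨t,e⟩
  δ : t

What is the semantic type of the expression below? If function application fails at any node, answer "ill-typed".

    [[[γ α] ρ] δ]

[γ α] — γ of type ⟨⟨⟨t,t⟩,⟨t,e⟩⟩,e⟩ combines with α of type ⟨⟨t,t⟩,⟨t,e⟩⟩: type e.
[[γ α] ρ]: e and ⟨t,e⟩ cannot combine by function application — type clash.

ill-typed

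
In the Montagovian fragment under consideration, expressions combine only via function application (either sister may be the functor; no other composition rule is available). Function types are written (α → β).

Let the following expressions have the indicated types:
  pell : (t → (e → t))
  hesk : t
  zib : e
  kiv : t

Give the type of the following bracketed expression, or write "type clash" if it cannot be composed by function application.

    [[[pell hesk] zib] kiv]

type clash

[pell hesk] — pell of type (t → (e → t)) combines with hesk of type t: type (e → t).
[[pell hesk] zib] — [pell hesk] of type (e → t) combines with zib of type e: type t.
At [[[pell hesk] zib] kiv]: neither t nor t can take the other as argument; the node is ill-typed.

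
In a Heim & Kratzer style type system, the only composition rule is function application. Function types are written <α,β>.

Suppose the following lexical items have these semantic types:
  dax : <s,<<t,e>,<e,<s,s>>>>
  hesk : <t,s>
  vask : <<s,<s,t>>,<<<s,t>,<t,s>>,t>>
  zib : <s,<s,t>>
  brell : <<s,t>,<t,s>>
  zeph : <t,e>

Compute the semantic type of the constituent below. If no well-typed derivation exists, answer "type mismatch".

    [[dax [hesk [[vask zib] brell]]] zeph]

<e,<s,s>>

[vask zib]: functor vask : <<s,<s,t>>,<<<s,t>,<t,s>>,t>>, argument zib : <s,<s,t>>; result <<<s,t>,<t,s>>,t>.
[[vask zib] brell]: functor [vask zib] : <<<s,t>,<t,s>>,t>, argument brell : <<s,t>,<t,s>>; result t.
[hesk [[vask zib] brell]]: functor hesk : <t,s>, argument [[vask zib] brell] : t; result s.
[dax [hesk [[vask zib] brell]]]: functor dax : <s,<<t,e>,<e,<s,s>>>>, argument [hesk [[vask zib] brell]] : s; result <<t,e>,<e,<s,s>>>.
[[dax [hesk [[vask zib] brell]]] zeph]: functor [dax [hesk [[vask zib] brell]]] : <<t,e>,<e,<s,s>>>, argument zeph : <t,e>; result <e,<s,s>>.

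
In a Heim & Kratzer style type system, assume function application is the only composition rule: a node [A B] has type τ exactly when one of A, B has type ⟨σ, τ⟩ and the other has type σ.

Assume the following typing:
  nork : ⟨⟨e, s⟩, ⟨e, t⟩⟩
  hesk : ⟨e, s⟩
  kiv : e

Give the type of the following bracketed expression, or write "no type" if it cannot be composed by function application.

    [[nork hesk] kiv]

[nork hesk]: nork is ⟨⟨e, s⟩, ⟨e, t⟩⟩, hesk is ⟨e, s⟩; result ⟨e, t⟩.
[[nork hesk] kiv]: [nork hesk] is ⟨e, t⟩, kiv is e; result t.

t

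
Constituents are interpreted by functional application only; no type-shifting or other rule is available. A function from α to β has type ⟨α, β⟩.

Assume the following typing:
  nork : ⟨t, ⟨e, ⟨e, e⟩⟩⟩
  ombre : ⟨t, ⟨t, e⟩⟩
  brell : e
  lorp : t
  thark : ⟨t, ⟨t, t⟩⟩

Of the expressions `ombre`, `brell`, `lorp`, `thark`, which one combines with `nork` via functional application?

ombre : ⟨t, ⟨t, e⟩⟩ — neither side's domain matches the other.
brell : e — neither side's domain matches the other.
lorp — combines: nork : ⟨t, ⟨e, ⟨e, e⟩⟩⟩ takes lorp : t as argument, giving ⟨e, ⟨e, e⟩⟩.
thark : ⟨t, ⟨t, t⟩⟩ — neither side's domain matches the other.

lorp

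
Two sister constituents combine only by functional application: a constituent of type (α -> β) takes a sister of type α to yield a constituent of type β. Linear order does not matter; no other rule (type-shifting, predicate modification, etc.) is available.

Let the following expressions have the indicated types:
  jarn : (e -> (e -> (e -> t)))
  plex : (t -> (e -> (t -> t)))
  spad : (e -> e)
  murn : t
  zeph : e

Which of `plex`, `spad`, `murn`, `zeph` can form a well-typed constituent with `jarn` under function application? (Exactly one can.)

zeph

plex : (t -> (e -> (t -> t))) — jarn needs e; plex needs t; neither fits.
spad : (e -> e) — jarn needs e; spad needs e; neither fits.
murn : t — jarn needs e; murn needs nothing (atomic); neither fits.
zeph — combines: jarn : (e -> (e -> (e -> t))) takes zeph : e as argument, giving (e -> (e -> t)).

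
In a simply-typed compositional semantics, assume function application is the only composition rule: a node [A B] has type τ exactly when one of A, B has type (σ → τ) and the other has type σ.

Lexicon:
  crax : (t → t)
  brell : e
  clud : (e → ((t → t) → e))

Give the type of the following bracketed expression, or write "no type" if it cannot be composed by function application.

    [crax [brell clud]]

e

At [brell clud], clud : (e → ((t → t) → e)) takes brell : e, giving ((t → t) → e).
At [crax [brell clud]], [brell clud] : ((t → t) → e) takes crax : (t → t), giving e.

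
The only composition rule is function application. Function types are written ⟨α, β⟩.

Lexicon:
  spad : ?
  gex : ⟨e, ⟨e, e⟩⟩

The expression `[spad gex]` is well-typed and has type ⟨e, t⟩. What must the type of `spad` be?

⟨⟨e, ⟨e, e⟩⟩, ⟨e, t⟩⟩

At [spad gex] (required: ⟨e, t⟩): gex is ⟨e, ⟨e, e⟩⟩, which is not a function with range ⟨e, t⟩; hence spad is the functor — type ⟨⟨e, ⟨e, e⟩⟩, ⟨e, t⟩⟩.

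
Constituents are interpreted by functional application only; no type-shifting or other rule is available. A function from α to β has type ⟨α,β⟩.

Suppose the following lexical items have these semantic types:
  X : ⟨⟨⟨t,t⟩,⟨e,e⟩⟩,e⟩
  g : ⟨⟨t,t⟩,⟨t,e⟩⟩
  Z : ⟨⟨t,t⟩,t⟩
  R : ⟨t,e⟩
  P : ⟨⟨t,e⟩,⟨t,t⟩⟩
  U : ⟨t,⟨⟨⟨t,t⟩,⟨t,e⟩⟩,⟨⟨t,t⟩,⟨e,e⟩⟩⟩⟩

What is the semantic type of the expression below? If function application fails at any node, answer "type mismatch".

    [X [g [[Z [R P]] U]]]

e

[R P]: ⟨⟨t,e⟩,⟨t,t⟩⟩ applied to ⟨t,e⟩ yields ⟨t,t⟩.
[Z [R P]]: ⟨⟨t,t⟩,t⟩ applied to ⟨t,t⟩ yields t.
[[Z [R P]] U]: ⟨t,⟨⟨⟨t,t⟩,⟨t,e⟩⟩,⟨⟨t,t⟩,⟨e,e⟩⟩⟩⟩ applied to t yields ⟨⟨⟨t,t⟩,⟨t,e⟩⟩,⟨⟨t,t⟩,⟨e,e⟩⟩⟩.
[g [[Z [R P]] U]]: ⟨⟨⟨t,t⟩,⟨t,e⟩⟩,⟨⟨t,t⟩,⟨e,e⟩⟩⟩ applied to ⟨⟨t,t⟩,⟨t,e⟩⟩ yields ⟨⟨t,t⟩,⟨e,e⟩⟩.
[X [g [[Z [R P]] U]]]: ⟨⟨⟨t,t⟩,⟨e,e⟩⟩,e⟩ applied to ⟨⟨t,t⟩,⟨e,e⟩⟩ yields e.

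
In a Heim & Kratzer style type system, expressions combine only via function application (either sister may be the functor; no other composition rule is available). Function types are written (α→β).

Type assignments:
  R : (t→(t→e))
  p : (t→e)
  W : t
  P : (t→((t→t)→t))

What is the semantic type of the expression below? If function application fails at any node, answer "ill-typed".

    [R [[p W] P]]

At [p W], p : (t→e) takes W : t, giving e.
[[p W] P]: e with (t→((t→t)→t)) — neither is a function whose domain matches the other; composition fails here.

ill-typed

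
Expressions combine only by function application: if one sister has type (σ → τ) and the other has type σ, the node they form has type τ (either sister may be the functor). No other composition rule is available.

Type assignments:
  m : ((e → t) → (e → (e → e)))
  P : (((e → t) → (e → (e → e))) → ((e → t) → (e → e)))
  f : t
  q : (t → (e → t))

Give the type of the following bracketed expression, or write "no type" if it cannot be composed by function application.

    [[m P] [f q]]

(e → e)

[m P] — P of type (((e → t) → (e → (e → e))) → ((e → t) → (e → e))) combines with m of type ((e → t) → (e → (e → e))): type ((e → t) → (e → e)).
[f q] — q of type (t → (e → t)) combines with f of type t: type (e → t).
[[m P] [f q]] — [m P] of type ((e → t) → (e → e)) combines with [f q] of type (e → t): type (e → e).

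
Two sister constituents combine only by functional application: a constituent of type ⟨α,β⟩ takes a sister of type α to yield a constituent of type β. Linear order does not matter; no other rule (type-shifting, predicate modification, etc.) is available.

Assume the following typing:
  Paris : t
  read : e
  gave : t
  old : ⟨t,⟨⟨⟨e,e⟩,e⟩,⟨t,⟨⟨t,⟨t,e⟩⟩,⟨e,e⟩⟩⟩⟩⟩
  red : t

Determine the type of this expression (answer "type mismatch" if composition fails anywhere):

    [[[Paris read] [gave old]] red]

type mismatch

[Paris read]: t and e cannot combine by function application — type clash.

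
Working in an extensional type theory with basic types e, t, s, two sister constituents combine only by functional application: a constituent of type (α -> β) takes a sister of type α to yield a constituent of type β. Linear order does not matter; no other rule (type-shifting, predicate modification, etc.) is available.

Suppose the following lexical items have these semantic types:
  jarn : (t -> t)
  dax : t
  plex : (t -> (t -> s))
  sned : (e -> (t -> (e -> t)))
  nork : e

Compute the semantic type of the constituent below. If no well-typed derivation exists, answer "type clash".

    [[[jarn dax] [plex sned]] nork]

type clash

[jarn dax]: (t -> t) applied to t yields t.
[plex sned]: (t -> (t -> s)) with (e -> (t -> (e -> t))) — neither is a function whose domain matches the other; composition fails here.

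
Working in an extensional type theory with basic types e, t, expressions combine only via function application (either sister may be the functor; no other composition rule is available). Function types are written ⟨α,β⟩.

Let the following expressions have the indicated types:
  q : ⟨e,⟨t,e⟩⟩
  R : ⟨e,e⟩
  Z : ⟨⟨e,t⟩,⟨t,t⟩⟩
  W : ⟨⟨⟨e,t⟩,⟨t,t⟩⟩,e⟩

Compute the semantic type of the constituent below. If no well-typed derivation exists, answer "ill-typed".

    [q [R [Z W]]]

[Z W] — W of type ⟨⟨⟨e,t⟩,⟨t,t⟩⟩,e⟩ combines with Z of type ⟨⟨e,t⟩,⟨t,t⟩⟩: type e.
[R [Z W]] — R of type ⟨e,e⟩ combines with [Z W] of type e: type e.
[q [R [Z W]]] — q of type ⟨e,⟨t,e⟩⟩ combines with [R [Z W]] of type e: type ⟨t,e⟩.

⟨t,e⟩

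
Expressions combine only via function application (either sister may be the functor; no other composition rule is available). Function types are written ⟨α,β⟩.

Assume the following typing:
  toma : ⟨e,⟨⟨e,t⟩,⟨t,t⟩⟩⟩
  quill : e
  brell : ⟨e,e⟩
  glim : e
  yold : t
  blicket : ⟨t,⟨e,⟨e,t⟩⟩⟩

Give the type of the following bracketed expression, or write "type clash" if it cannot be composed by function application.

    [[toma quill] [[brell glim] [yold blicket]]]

⟨t,t⟩

[toma quill]: ⟨e,⟨⟨e,t⟩,⟨t,t⟩⟩⟩ applied to e yields ⟨⟨e,t⟩,⟨t,t⟩⟩.
[brell glim]: ⟨e,e⟩ applied to e yields e.
[yold blicket]: ⟨t,⟨e,⟨e,t⟩⟩⟩ applied to t yields ⟨e,⟨e,t⟩⟩.
[[brell glim] [yold blicket]]: ⟨e,⟨e,t⟩⟩ applied to e yields ⟨e,t⟩.
[[toma quill] [[brell glim] [yold blicket]]]: ⟨⟨e,t⟩,⟨t,t⟩⟩ applied to ⟨e,t⟩ yields ⟨t,t⟩.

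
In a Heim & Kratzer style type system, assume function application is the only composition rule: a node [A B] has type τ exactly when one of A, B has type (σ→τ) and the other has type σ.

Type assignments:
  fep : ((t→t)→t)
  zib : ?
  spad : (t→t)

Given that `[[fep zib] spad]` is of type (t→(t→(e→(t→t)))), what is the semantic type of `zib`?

At [[fep zib] spad] (required: (t→(t→(e→(t→t))))): spad is (t→t), which is not a function with range (t→(t→(e→(t→t)))); hence [fep zib] is the functor — type ((t→t)→(t→(t→(e→(t→t))))).
At [fep zib] (required: ((t→t)→(t→(t→(e→(t→t)))))): fep is ((t→t)→t), which is not a function with range ((t→t)→(t→(t→(e→(t→t))))); hence zib is the functor — type (((t→t)→t)→((t→t)→(t→(t→(e→(t→t)))))).

(((t→t)→t)→((t→t)→(t→(t→(e→(t→t))))))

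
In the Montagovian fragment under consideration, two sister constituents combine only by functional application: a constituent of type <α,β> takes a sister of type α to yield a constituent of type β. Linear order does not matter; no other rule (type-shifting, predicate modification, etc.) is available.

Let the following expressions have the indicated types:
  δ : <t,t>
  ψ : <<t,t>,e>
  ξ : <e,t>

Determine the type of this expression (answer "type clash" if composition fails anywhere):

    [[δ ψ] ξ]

[δ ψ]: <<t,t>,e> applied to <t,t> yields e.
[[δ ψ] ξ]: <e,t> applied to e yields t.

t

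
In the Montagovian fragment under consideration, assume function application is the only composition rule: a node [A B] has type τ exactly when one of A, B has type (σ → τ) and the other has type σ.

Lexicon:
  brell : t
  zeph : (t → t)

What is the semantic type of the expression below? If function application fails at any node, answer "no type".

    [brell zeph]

t

[brell zeph]: zeph is (t → t), brell is t; result t.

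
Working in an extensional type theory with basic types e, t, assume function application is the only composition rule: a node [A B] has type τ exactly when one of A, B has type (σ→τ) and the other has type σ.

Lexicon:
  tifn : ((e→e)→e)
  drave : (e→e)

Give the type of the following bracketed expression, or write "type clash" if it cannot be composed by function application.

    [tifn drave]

e

[tifn drave]: tifn is ((e→e)→e), drave is (e→e); result e.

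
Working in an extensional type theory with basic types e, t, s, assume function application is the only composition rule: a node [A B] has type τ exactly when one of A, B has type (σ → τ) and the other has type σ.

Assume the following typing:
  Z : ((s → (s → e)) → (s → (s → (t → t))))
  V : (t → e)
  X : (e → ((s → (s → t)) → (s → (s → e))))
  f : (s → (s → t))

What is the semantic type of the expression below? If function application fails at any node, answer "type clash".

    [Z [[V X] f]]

type clash

[V X]: (t → e) and (e → ((s → (s → t)) → (s → (s → e)))) cannot combine by function application — type clash.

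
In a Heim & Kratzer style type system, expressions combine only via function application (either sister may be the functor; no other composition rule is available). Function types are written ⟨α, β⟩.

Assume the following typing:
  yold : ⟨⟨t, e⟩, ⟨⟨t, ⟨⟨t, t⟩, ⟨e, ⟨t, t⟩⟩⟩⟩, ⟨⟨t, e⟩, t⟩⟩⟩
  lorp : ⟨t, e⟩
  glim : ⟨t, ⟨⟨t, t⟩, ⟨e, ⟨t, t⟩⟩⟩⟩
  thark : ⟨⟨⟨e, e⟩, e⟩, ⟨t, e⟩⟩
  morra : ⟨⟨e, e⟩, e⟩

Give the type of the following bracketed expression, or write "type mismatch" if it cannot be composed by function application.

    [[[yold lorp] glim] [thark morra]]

t

[yold lorp]: yold is ⟨⟨t, e⟩, ⟨⟨t, ⟨⟨t, t⟩, ⟨e, ⟨t, t⟩⟩⟩⟩, ⟨⟨t, e⟩, t⟩⟩⟩, lorp is ⟨t, e⟩; result ⟨⟨t, ⟨⟨t, t⟩, ⟨e, ⟨t, t⟩⟩⟩⟩, ⟨⟨t, e⟩, t⟩⟩.
[[yold lorp] glim]: [yold lorp] is ⟨⟨t, ⟨⟨t, t⟩, ⟨e, ⟨t, t⟩⟩⟩⟩, ⟨⟨t, e⟩, t⟩⟩, glim is ⟨t, ⟨⟨t, t⟩, ⟨e, ⟨t, t⟩⟩⟩⟩; result ⟨⟨t, e⟩, t⟩.
[thark morra]: thark is ⟨⟨⟨e, e⟩, e⟩, ⟨t, e⟩⟩, morra is ⟨⟨e, e⟩, e⟩; result ⟨t, e⟩.
[[[yold lorp] glim] [thark morra]]: [[yold lorp] glim] is ⟨⟨t, e⟩, t⟩, [thark morra] is ⟨t, e⟩; result t.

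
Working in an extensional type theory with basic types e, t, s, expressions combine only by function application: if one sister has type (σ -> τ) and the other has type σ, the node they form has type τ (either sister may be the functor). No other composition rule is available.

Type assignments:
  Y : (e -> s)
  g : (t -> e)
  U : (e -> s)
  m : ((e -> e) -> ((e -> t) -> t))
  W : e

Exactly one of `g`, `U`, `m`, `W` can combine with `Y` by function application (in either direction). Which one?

W

g : (t -> e) — does not combine with Y.
U : (e -> s) — does not combine with Y.
m : ((e -> e) -> ((e -> t) -> t)) — does not combine with Y.
W — combines: Y : (e -> s) takes W : e as argument, giving s.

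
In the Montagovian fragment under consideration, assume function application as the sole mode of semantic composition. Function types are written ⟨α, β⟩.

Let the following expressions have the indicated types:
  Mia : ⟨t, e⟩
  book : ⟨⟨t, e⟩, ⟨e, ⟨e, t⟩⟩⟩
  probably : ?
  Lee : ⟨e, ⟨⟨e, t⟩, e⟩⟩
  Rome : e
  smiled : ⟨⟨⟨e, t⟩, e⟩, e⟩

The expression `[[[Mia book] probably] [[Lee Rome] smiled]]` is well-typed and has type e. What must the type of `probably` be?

⟨⟨e, ⟨e, t⟩⟩, ⟨e, e⟩⟩

At [[[Mia book] probably] [[Lee Rome] smiled]] (required: e): [[Lee Rome] smiled] is e, which is not a function with range e; hence [[Mia book] probably] is the functor — type ⟨e, e⟩.
At [[Mia book] probably] (required: ⟨e, e⟩): [Mia book] is ⟨e, ⟨e, t⟩⟩, which is not a function with range ⟨e, e⟩; hence probably is the functor — type ⟨⟨e, ⟨e, t⟩⟩, ⟨e, e⟩⟩.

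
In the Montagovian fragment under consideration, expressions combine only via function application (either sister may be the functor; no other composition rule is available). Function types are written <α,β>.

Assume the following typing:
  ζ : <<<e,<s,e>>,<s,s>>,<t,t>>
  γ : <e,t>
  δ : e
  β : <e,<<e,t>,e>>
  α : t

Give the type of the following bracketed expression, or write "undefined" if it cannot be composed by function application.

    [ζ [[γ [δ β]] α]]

undefined

[δ β] — β of type <e,<<e,t>,e>> combines with δ of type e: type <<e,t>,e>.
[γ [δ β]] — [δ β] of type <<e,t>,e> combines with γ of type <e,t>: type e.
[[γ [δ β]] α]: e and t cannot combine by function application — type clash.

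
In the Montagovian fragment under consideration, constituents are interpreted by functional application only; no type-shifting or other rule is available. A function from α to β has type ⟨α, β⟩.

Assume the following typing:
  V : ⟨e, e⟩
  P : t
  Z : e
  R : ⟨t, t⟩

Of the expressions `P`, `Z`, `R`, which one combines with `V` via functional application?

P : t — neither side's domain matches the other.
Z — combines: V : ⟨e, e⟩ takes Z : e as argument, giving e.
R : ⟨t, t⟩ — neither side's domain matches the other.

Z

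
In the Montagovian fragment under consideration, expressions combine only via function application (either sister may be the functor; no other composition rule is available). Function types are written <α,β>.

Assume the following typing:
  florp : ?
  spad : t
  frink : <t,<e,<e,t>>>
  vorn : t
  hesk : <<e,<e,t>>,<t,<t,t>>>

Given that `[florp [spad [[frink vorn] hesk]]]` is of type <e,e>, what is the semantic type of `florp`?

<<t,t>,<e,e>>

For [florp [spad [[frink vorn] hesk]]] to have type <e,e> with [spad [[frink vorn] hesk]] of type <t,t>, florp must be the function: florp : <<t,t>,<e,e>>.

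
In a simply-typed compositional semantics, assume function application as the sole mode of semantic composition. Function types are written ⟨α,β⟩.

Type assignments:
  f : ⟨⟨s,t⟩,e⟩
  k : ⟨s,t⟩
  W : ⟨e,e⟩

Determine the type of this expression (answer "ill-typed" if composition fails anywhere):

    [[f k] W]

e

[f k]: functor f : ⟨⟨s,t⟩,e⟩, argument k : ⟨s,t⟩; result e.
[[f k] W]: functor W : ⟨e,e⟩, argument [f k] : e; result e.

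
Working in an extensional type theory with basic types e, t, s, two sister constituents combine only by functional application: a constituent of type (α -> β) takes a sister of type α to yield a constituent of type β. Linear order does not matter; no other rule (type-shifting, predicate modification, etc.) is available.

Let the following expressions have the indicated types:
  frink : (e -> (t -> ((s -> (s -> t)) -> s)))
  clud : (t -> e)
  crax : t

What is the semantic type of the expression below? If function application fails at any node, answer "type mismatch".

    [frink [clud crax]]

[clud crax] — clud of type (t -> e) combines with crax of type t: type e.
[frink [clud crax]] — frink of type (e -> (t -> ((s -> (s -> t)) -> s))) combines with [clud crax] of type e: type (t -> ((s -> (s -> t)) -> s)).

(t -> ((s -> (s -> t)) -> s))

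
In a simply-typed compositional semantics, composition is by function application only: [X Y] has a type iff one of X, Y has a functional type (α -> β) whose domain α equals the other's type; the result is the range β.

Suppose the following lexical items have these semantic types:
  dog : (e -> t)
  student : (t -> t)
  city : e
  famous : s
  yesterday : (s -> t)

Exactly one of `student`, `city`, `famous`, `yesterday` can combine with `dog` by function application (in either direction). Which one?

city

student : (t -> t) — no; dog wants e, and student wants t.
city — combines: dog : (e -> t) takes city : e as argument, giving t.
famous : s — no; dog wants e, and famous wants nothing (atomic).
yesterday : (s -> t) — no; dog wants e, and yesterday wants s.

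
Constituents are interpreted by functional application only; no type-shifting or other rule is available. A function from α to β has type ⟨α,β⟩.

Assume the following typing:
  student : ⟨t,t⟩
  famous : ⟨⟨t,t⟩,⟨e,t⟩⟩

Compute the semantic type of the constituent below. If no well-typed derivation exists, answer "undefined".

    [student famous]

⟨e,t⟩

[student famous]: famous is ⟨⟨t,t⟩,⟨e,t⟩⟩, student is ⟨t,t⟩; result ⟨e,t⟩.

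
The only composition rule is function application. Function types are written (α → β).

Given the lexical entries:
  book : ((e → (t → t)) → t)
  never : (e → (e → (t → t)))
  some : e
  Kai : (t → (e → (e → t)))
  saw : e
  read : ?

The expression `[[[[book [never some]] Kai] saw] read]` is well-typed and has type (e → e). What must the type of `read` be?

[[[[book [never some]] Kai] saw] read] is required to be (e → e). [[[book [never some]] Kai] saw] : (e → t) cannot yield (e → e) as functor, so read : ((e → t) → (e → e)).

((e → t) → (e → e))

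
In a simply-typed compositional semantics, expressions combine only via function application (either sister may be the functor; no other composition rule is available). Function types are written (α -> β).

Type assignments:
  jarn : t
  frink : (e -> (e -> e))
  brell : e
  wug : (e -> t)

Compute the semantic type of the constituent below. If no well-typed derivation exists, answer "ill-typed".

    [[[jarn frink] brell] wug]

ill-typed

At [jarn frink]: neither t nor (e -> (e -> e)) can take the other as argument; the node is ill-typed.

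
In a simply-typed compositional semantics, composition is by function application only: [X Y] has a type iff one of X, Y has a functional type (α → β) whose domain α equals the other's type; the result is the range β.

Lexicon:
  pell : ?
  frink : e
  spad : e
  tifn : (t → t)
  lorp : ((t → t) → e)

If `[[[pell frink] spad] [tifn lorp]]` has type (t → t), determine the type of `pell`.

At [[[pell frink] spad] [tifn lorp]] (required: (t → t)): [tifn lorp] is e, which is not a function with range (t → t); hence [[pell frink] spad] is the functor — type (e → (t → t)).
At [[pell frink] spad] (required: (e → (t → t))): spad is e, which is not a function with range (e → (t → t)); hence [pell frink] is the functor — type (e → (e → (t → t))).
At [pell frink] (required: (e → (e → (t → t)))): frink is e, which is not a function with range (e → (e → (t → t))); hence pell is the functor — type (e → (e → (e → (t → t)))).

(e → (e → (e → (t → t))))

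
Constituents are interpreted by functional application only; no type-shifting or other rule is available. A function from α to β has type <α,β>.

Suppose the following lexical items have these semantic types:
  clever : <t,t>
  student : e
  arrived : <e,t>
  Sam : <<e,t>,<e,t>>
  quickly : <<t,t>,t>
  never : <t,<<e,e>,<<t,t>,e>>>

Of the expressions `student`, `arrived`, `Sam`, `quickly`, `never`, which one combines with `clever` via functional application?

quickly

student : e — neither side's domain matches the other.
arrived : <e,t> — neither side's domain matches the other.
Sam : <<e,t>,<e,t>> — neither side's domain matches the other.
quickly — combines: quickly : <<t,t>,t> takes clever : <t,t> as argument, giving t.
never : <t,<<e,e>,<<t,t>,e>>> — neither side's domain matches the other.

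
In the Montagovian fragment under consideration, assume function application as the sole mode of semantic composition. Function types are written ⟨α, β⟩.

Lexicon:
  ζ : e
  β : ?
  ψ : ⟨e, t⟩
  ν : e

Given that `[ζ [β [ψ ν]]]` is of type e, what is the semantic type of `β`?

[ζ [β [ψ ν]]] is required to be e. ζ : e cannot yield e as functor, so [β [ψ ν]] : ⟨e, e⟩.
[β [ψ ν]] is required to be ⟨e, e⟩. [ψ ν] : t cannot yield ⟨e, e⟩ as functor, so β : ⟨t, ⟨e, e⟩⟩.

⟨t, ⟨e, e⟩⟩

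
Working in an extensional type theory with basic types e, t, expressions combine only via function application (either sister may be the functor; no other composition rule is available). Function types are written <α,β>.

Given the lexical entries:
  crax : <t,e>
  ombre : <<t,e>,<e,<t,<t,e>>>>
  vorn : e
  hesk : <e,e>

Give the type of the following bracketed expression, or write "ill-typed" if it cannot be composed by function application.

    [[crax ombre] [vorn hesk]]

[crax ombre]: ombre is <<t,e>,<e,<t,<t,e>>>>, crax is <t,e>; result <e,<t,<t,e>>>.
[vorn hesk]: hesk is <e,e>, vorn is e; result e.
[[crax ombre] [vorn hesk]]: [crax ombre] is <e,<t,<t,e>>>, [vorn hesk] is e; result <t,<t,e>>.

<t,<t,e>>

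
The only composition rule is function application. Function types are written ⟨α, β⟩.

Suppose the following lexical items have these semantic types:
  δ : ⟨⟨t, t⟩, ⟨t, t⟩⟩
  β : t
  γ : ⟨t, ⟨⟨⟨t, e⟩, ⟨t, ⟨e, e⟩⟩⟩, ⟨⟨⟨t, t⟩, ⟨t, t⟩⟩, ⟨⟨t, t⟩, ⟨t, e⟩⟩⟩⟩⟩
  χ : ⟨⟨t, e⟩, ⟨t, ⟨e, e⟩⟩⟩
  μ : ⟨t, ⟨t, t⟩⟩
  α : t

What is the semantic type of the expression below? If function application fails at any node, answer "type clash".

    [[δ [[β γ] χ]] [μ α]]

⟨t, e⟩

At [β γ], γ : ⟨t, ⟨⟨⟨t, e⟩, ⟨t, ⟨e, e⟩⟩⟩, ⟨⟨⟨t, t⟩, ⟨t, t⟩⟩, ⟨⟨t, t⟩, ⟨t, e⟩⟩⟩⟩⟩ takes β : t, giving ⟨⟨⟨t, e⟩, ⟨t, ⟨e, e⟩⟩⟩, ⟨⟨⟨t, t⟩, ⟨t, t⟩⟩, ⟨⟨t, t⟩, ⟨t, e⟩⟩⟩⟩.
At [[β γ] χ], [β γ] : ⟨⟨⟨t, e⟩, ⟨t, ⟨e, e⟩⟩⟩, ⟨⟨⟨t, t⟩, ⟨t, t⟩⟩, ⟨⟨t, t⟩, ⟨t, e⟩⟩⟩⟩ takes χ : ⟨⟨t, e⟩, ⟨t, ⟨e, e⟩⟩⟩, giving ⟨⟨⟨t, t⟩, ⟨t, t⟩⟩, ⟨⟨t, t⟩, ⟨t, e⟩⟩⟩.
At [δ [[β γ] χ]], [[β γ] χ] : ⟨⟨⟨t, t⟩, ⟨t, t⟩⟩, ⟨⟨t, t⟩, ⟨t, e⟩⟩⟩ takes δ : ⟨⟨t, t⟩, ⟨t, t⟩⟩, giving ⟨⟨t, t⟩, ⟨t, e⟩⟩.
At [μ α], μ : ⟨t, ⟨t, t⟩⟩ takes α : t, giving ⟨t, t⟩.
At [[δ [[β γ] χ]] [μ α]], [δ [[β γ] χ]] : ⟨⟨t, t⟩, ⟨t, e⟩⟩ takes [μ α] : ⟨t, t⟩, giving ⟨t, e⟩.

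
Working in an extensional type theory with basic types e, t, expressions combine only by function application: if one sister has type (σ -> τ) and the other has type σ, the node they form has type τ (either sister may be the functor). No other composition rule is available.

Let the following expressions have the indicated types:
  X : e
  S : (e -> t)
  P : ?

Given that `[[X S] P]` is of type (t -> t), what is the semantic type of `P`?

At [[X S] P] (required: (t -> t)): [X S] is t, which is not a function with range (t -> t); hence P is the functor — type (t -> (t -> t)).

(t -> (t -> t))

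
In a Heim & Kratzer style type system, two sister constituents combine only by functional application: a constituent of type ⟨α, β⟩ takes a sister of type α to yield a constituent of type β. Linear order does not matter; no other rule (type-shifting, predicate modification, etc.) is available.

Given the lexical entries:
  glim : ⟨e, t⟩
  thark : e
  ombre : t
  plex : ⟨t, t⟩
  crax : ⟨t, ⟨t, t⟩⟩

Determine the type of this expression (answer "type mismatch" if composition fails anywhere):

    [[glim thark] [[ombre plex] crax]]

t

[glim thark] — glim of type ⟨e, t⟩ combines with thark of type e: type t.
[ombre plex] — plex of type ⟨t, t⟩ combines with ombre of type t: type t.
[[ombre plex] crax] — crax of type ⟨t, ⟨t, t⟩⟩ combines with [ombre plex] of type t: type ⟨t, t⟩.
[[glim thark] [[ombre plex] crax]] — [[ombre plex] crax] of type ⟨t, t⟩ combines with [glim thark] of type t: type t.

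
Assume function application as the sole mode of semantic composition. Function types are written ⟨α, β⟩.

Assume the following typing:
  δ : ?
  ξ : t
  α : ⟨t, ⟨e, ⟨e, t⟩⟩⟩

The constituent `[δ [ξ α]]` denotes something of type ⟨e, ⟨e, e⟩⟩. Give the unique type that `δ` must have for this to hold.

⟨⟨e, ⟨e, t⟩⟩, ⟨e, ⟨e, e⟩⟩⟩

For [δ [ξ α]] to have type ⟨e, ⟨e, e⟩⟩ with [ξ α] of type ⟨e, ⟨e, t⟩⟩, δ must be the function: δ : ⟨⟨e, ⟨e, t⟩⟩, ⟨e, ⟨e, e⟩⟩⟩.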